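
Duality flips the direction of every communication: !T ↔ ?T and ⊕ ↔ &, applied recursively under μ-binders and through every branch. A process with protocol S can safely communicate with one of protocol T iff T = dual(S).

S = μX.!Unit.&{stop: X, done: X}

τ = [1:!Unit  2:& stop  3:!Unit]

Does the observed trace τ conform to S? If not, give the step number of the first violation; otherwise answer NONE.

@1 !Unit  ✓  cont: &{stop: μX.…, done: μX.…}
@2 & stop  ✓  cont: μX.…
@3 !Unit  ✓  cont: &{stop: μX.…, done: μX.…}
trace exhausted — no violation

NONE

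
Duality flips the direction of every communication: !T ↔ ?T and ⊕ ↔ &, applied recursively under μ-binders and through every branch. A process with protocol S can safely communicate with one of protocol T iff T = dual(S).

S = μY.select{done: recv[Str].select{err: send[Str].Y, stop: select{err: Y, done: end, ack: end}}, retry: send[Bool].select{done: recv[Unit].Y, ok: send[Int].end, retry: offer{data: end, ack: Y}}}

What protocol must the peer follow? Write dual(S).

μY → μY  (binder kept)
  select{done,retry} → offer{done,retry}  (select→offer)
    • done:
      recv[Str] → send[Str]
        select{err,stop} → offer{err,stop}  (select→offer)
          • err:
            send[Str] → recv[Str]
              dual(Y) = Y
          • stop:
            select{err,done,ack} → offer{err,done,ack}  (select→offer)
              • err:
                dual(Y) = Y
              • done:
                dual(end) = end
              • ack:
                dual(end) = end
    • retry:
      send[Bool] → recv[Bool]
        select{done,ok,retry} → offer{done,ok,retry}  (select→offer)
          • done:
            recv[Unit] → send[Unit]
              dual(Y) = Y
          • ok:
            send[Int] → recv[Int]
              dual(end) = end
          • retry:
            offer{data,ack} → select{data,ack}  (offer→select)
              • data:
                dual(end) = end
              • ack:
                dual(Y) = Y

μY.offer{done: send[Str].offer{err: recv[Str].Y, stop: offer{err: Y, done: end, ack: end}}, retry: recv[Bool].offer{done: send[Unit].Y, ok: recv[Int].end, retry: select{data: end, ack: Y}}}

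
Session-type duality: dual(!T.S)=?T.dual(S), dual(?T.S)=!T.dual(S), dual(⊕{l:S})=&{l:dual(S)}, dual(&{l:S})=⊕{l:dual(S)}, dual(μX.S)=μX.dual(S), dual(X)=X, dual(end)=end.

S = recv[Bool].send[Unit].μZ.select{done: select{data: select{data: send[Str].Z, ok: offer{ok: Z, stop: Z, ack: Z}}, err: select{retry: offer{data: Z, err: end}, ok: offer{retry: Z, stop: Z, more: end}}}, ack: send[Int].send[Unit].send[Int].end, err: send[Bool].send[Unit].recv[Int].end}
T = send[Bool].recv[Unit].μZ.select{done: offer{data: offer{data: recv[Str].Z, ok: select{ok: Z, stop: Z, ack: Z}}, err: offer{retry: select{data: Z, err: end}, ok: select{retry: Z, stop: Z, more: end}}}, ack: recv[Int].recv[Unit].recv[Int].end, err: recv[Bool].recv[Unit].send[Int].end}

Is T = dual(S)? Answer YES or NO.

recv[Bool] vs send[Bool]  ✓
  send[Unit] vs recv[Unit]  ✓
    μZ vs μZ  ✓ (rec unchanged)
      select{done,ack,err} vs select{done,ack,err}  ✗ choice polarity not flipped — not dual

NO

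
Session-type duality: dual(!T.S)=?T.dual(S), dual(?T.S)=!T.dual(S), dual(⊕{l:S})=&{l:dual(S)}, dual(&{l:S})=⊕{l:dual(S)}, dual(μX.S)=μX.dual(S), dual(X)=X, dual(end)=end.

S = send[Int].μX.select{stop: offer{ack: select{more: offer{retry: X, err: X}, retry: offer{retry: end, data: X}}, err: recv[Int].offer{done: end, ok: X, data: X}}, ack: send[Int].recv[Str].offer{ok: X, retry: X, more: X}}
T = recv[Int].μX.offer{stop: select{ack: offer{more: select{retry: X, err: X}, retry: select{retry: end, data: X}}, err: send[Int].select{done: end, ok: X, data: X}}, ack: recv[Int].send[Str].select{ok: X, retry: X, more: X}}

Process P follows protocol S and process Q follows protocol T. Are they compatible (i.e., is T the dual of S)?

send[Int] ‖ recv[Int]  ✓
  μX ‖ μX  ✓ (rec unchanged)
    select{stop,ack} ‖ offer{stop,ack}  ✓ labels match
      case stop:
        offer{ack,err} ‖ select{ack,err}  ✓ labels match
          case ack:
            select{more,retry} ‖ offer{more,retry}  ✓ labels match
              case more:
                offer{retry,err} ‖ select{retry,err}  ✓ labels match
                  case retry:
                    X ‖ X  ✓
                  case err:
                    X ‖ X  ✓
              case retry:
                offer{retry,data} ‖ select{retry,data}  ✓ labels match
                  case retry:
                    end ‖ end  ✓
                  case data:
                    X ‖ X  ✓
          case err:
            recv[Int] ‖ send[Int]  ✓
              offer{done,ok,data} ‖ select{done,ok,data}  ✓ labels match
                case done:
                  end ‖ end  ✓
                case ok:
                  X ‖ X  ✓
                case data:
                  X ‖ X  ✓
      case ack:
        send[Int] ‖ recv[Int]  ✓
          recv[Str] ‖ send[Str]  ✓
            offer{ok,retry,more} ‖ select{ok,retry,more}  ✓ labels match
              case ok:
                X ‖ X  ✓
              case retry:
                X ‖ X  ✓
              case more:
                X ‖ X  ✓

YES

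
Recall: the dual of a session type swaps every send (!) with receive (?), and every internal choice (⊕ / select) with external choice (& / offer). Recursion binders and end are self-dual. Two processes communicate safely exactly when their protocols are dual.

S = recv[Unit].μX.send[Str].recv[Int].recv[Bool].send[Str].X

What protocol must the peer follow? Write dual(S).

send[Unit].μX.recv[Str].send[Int].send[Bool].recv[Str].X

recv[Unit] → send[Unit]
  μX → μX  (μ self-dual)
    send[Str] → recv[Str]
      recv[Int] → send[Int]
        recv[Bool] → send[Bool]
          send[Str] → recv[Str]
            X ↦ X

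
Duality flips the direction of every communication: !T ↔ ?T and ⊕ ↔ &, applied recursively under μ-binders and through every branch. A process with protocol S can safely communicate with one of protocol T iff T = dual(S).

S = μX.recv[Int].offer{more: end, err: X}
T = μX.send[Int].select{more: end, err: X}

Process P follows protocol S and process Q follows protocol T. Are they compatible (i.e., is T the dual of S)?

YES

μX | μX  ✓ (μ self-dual)
  recv[Int] | send[Int]  ✓
    offer{more,err} | select{more,err}  ✓ same labels
      case more:
        end | end  ✓
      case err:
        X | X  ✓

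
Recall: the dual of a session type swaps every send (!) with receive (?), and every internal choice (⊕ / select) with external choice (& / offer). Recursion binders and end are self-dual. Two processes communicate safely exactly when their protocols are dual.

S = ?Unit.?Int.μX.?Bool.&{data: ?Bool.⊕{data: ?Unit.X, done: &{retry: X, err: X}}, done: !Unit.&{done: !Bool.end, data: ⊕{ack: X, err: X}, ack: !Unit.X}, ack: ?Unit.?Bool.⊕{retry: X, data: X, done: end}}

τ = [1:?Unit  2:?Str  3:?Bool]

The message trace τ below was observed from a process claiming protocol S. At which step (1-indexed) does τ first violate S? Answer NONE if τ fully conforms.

2

@1 ?Unit  ✓  state: ?Int.μX.…
@2 got ?Str, protocol expects ?Int  ✗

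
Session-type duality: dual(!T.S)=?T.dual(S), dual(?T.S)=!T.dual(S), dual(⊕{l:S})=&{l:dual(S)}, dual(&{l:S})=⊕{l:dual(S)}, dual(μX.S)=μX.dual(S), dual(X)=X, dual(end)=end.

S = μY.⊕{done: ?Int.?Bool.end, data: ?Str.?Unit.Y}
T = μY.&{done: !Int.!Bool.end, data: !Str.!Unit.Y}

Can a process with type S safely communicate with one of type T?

μY | μY  ok (binder kept)
  ⊕{done,data} | &{done,data}  ok labels match
    case done:
      ?Int | !Int  ok
        ?Bool | !Bool  ok
          end | end  ok
    case data:
      ?Str | !Str  ok
        ?Unit | !Unit  ok
          Y | Y  ok

YES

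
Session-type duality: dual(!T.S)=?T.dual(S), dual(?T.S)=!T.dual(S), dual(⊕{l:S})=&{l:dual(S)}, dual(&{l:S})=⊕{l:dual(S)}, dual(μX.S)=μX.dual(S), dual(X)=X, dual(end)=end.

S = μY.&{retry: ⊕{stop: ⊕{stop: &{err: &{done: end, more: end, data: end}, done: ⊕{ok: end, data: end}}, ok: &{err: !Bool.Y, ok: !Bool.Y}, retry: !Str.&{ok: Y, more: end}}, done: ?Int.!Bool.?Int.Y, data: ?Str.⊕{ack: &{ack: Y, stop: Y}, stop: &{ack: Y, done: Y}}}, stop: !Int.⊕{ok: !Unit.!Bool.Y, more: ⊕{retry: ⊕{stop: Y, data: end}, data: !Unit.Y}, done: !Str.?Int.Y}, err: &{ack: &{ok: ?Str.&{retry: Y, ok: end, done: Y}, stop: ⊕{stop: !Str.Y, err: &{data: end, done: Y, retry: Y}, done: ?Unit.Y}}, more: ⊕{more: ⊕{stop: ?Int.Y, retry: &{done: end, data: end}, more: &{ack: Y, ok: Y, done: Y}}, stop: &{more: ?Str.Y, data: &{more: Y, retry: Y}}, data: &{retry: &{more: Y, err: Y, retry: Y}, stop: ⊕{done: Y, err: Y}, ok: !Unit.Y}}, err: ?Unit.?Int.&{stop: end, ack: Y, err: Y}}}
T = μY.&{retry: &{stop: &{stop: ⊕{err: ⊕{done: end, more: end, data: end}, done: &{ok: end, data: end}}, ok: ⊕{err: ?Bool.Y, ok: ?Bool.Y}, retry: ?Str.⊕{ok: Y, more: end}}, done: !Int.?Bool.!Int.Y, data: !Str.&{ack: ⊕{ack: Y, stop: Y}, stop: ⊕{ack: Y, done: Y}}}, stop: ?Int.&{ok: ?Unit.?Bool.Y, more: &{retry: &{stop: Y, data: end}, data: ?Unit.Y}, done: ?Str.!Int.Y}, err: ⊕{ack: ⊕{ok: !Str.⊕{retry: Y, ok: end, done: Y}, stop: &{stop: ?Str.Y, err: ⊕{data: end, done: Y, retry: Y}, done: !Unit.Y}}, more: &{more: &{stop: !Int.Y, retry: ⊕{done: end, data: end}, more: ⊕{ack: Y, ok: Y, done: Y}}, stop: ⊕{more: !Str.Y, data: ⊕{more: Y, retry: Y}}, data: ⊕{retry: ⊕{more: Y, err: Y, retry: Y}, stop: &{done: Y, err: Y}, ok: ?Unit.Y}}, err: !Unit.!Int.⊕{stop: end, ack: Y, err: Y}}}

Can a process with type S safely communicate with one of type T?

μY ‖ μY  match (binder kept)
  &{retry,stop,err} ‖ &{retry,stop,err}  ✗ choice polarity not flipped — not dual

NO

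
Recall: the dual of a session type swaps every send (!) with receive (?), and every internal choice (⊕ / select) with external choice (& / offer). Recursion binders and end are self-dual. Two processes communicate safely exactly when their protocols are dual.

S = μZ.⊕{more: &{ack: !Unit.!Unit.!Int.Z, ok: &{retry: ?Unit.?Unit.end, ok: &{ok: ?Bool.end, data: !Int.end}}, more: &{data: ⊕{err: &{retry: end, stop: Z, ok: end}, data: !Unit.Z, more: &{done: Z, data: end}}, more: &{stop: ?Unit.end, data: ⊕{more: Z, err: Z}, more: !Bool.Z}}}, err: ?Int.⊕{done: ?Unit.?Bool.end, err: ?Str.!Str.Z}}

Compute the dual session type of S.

μZ.&{more: ⊕{ack: ?Unit.?Unit.?Int.Z, ok: ⊕{retry: !Unit.!Unit.end, ok: ⊕{ok: !Bool.end, data: ?Int.end}}, more: ⊕{data: &{err: ⊕{retry: end, stop: Z, ok: end}, data: ?Unit.Z, more: ⊕{done: Z, data: end}}, more: ⊕{stop: !Unit.end, data: &{more: Z, err: Z}, more: ?Bool.Z}}}, err: !Int.&{done: !Unit.!Bool.end, err: !Str.?Str.Z}}

μZ → μZ  (μ self-dual)
  ⊕{more,err} → &{more,err}  (internal→external)
    • more:
      &{ack,ok,more} → ⊕{ack,ok,more}  (offer→select)
        • ack:
          !Unit → ?Unit
            !Unit → ?Unit
              !Int → ?Int
                Z self-dual
        • ok:
          &{retry,ok} → ⊕{retry,ok}  (offer→select)
            • retry:
              ?Unit → !Unit
                ?Unit → !Unit
                  end self-dual
            • ok:
              &{ok,data} → ⊕{ok,data}  (offer→select)
                • ok:
                  ?Bool → !Bool
                    end self-dual
                • data:
                  !Int → ?Int
                    end self-dual
        • more:
          &{data,more} → ⊕{data,more}  (offer→select)
            • data:
              ⊕{err,data,more} → &{err,data,more}  (internal→external)
                • err:
                  &{retry,stop,ok} → ⊕{retry,stop,ok}  (offer→select)
                    • retry:
                      end self-dual
                    • stop:
                      Z self-dual
                    • ok:
                      end self-dual
                • data:
                  !Unit → ?Unit
                    Z self-dual
                • more:
                  &{done,data} → ⊕{done,data}  (offer→select)
                    • done:
                      Z self-dual
                    • data:
                      end self-dual
            • more:
              &{stop,data,more} → ⊕{stop,data,more}  (offer→select)
                • stop:
                  ?Unit → !Unit
                    end self-dual
                • data:
                  ⊕{more,err} → &{more,err}  (internal→external)
                    • more:
                      Z self-dual
                    • err:
                      Z self-dual
                • more:
                  !Bool → ?Bool
                    Z self-dual
    • err:
      ?Int → !Int
        ⊕{done,err} → &{done,err}  (internal→external)
          • done:
            ?Unit → !Unit
              ?Bool → !Bool
                end self-dual
          • err:
            ?Str → !Str
              !Str → ?Str
                Z self-dual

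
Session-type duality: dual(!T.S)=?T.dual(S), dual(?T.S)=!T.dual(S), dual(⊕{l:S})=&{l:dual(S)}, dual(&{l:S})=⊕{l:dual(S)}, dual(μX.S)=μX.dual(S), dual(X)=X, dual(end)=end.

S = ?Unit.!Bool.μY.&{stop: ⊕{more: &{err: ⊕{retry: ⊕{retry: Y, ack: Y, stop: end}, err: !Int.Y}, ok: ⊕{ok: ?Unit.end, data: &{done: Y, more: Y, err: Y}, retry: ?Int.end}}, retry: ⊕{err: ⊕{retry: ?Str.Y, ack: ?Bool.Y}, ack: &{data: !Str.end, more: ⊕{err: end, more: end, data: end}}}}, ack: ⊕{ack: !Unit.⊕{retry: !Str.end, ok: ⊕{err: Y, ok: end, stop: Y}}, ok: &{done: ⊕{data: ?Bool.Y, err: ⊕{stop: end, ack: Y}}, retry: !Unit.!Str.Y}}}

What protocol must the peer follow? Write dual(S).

!Unit.?Bool.μY.⊕{stop: &{more: ⊕{err: &{retry: &{retry: Y, ack: Y, stop: end}, err: ?Int.Y}, ok: &{ok: !Unit.end, data: ⊕{done: Y, more: Y, err: Y}, retry: !Int.end}}, retry: &{err: &{retry: !Str.Y, ack: !Bool.Y}, ack: ⊕{data: ?Str.end, more: &{err: end, more: end, data: end}}}}, ack: &{ack: ?Unit.&{retry: ?Str.end, ok: &{err: Y, ok: end, stop: Y}}, ok: ⊕{done: &{data: !Bool.Y, err: &{stop: end, ack: Y}}, retry: ?Unit.?Str.Y}}}

?Unit ↦ !Unit
  !Bool ↦ ?Bool
    μY ↦ μY  (binder kept)
      &{stop,ack} ↦ ⊕{stop,ack}  (&→⊕)
        [stop]
          ⊕{more,retry} ↦ &{more,retry}  (select→offer)
            [more]
              &{err,ok} ↦ ⊕{err,ok}  (&→⊕)
                [err]
                  ⊕{retry,err} ↦ &{retry,err}  (select→offer)
                    [retry]
                      ⊕{retry,ack,stop} ↦ &{retry,ack,stop}  (select→offer)
                        [retry]
                          dual(Y) = Y
                        [ack]
                          dual(Y) = Y
                        [stop]
                          dual(end) = end
                    [err]
                      !Int ↦ ?Int
                        dual(Y) = Y
                [ok]
                  ⊕{ok,data,retry} ↦ &{ok,data,retry}  (select→offer)
                    [ok]
                      ?Unit ↦ !Unit
                        dual(end) = end
                    [data]
                      &{done,more,err} ↦ ⊕{done,more,err}  (&→⊕)
                        [done]
                          dual(Y) = Y
                        [more]
                          dual(Y) = Y
                        [err]
                          dual(Y) = Y
                    [retry]
                      ?Int ↦ !Int
                        dual(end) = end
            [retry]
              ⊕{err,ack} ↦ &{err,ack}  (select→offer)
                [err]
                  ⊕{retry,ack} ↦ &{retry,ack}  (select→offer)
                    [retry]
                      ?Str ↦ !Str
                        dual(Y) = Y
                    [ack]
                      ?Bool ↦ !Bool
                        dual(Y) = Y
                [ack]
                  &{data,more} ↦ ⊕{data,more}  (&→⊕)
                    [data]
                      !Str ↦ ?Str
                        dual(end) = end
                    [more]
                      ⊕{err,more,data} ↦ &{err,more,data}  (select→offer)
                        [err]
                          dual(end) = end
                        [more]
                          dual(end) = end
                        [data]
                          dual(end) = end
        [ack]
          ⊕{ack,ok} ↦ &{ack,ok}  (select→offer)
            [ack]
              !Unit ↦ ?Unit
                ⊕{retry,ok} ↦ &{retry,ok}  (select→offer)
                  [retry]
                    !Str ↦ ?Str
                      dual(end) = end
                  [ok]
                    ⊕{err,ok,stop} ↦ &{err,ok,stop}  (select→offer)
                      [err]
                        dual(Y) = Y
                      [ok]
                        dual(end) = end
                      [stop]
                        dual(Y) = Y
            [ok]
              &{done,retry} ↦ ⊕{done,retry}  (&→⊕)
                [done]
                  ⊕{data,err} ↦ &{data,err}  (select→offer)
                    [data]
                      ?Bool ↦ !Bool
                        dual(Y) = Y
                    [err]
                      ⊕{stop,ack} ↦ &{stop,ack}  (select→offer)
                        [stop]
                          dual(end) = end
                        [ack]
                          dual(Y) = Y
                [retry]
                  !Unit ↦ ?Unit
                    !Str ↦ ?Str
                      dual(Y) = Y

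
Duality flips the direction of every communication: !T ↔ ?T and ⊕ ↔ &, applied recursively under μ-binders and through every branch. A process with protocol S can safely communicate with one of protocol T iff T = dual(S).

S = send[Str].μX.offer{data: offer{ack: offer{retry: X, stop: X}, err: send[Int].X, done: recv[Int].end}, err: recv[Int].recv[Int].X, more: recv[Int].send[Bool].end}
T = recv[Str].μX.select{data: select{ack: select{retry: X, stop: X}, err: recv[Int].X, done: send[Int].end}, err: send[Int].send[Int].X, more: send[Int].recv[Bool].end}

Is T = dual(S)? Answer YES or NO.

send[Str] | recv[Str]  match
  μX | μX  match (binder kept)
    offer{data,err,more} | select{data,err,more}  match labels match
      [data]
        offer{ack,err,done} | select{ack,err,done}  match labels match
          [ack]
            offer{retry,stop} | select{retry,stop}  match labels match
              [retry]
                X | X  match
              [stop]
                X | X  match
          [err]
            send[Int] | recv[Int]  match
              X | X  match
          [done]
            recv[Int] | send[Int]  match
              end | end  match
      [err]
        recv[Int] | send[Int]  match
          recv[Int] | send[Int]  match
            X | X  match
      [more]
        recv[Int] | send[Int]  match
          send[Bool] | recv[Bool]  match
            end | end  match

YES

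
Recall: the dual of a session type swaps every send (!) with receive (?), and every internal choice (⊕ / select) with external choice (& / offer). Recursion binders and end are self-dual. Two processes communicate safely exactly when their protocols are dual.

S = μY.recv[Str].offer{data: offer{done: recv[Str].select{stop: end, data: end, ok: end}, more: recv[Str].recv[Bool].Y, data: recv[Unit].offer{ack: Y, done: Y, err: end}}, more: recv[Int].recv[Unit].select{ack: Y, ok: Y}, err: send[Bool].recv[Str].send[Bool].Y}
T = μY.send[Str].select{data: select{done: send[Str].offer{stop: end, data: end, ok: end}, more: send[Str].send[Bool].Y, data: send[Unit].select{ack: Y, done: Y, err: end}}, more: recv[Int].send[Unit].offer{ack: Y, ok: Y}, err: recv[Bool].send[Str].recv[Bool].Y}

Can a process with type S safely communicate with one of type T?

μY vs μY  ✓ (μ self-dual)
  recv[Str] vs send[Str]  ✓
    offer{data,more,err} vs select{data,more,err}  ✓ labels match
      case data:
        offer{done,more,data} vs select{done,more,data}  ✓ labels match
          case done:
            recv[Str] vs send[Str]  ✓
              select{stop,data,ok} vs offer{stop,data,ok}  ✓ labels match
                case stop:
                  end vs end  ✓
                case data:
                  end vs end  ✓
                case ok:
                  end vs end  ✓
          case more:
            recv[Str] vs send[Str]  ✓
              recv[Bool] vs send[Bool]  ✓
                Y vs Y  ✓
          case data:
            recv[Unit] vs send[Unit]  ✓
              offer{ack,done,err} vs select{ack,done,err}  ✓ labels match
                case ack:
                  Y vs Y  ✓
                case done:
                  Y vs Y  ✓
                case err:
                  end vs end  ✓
      case more:
        recv[Int] vs recv[Int]  ✗ same direction on both sides — not dual

NO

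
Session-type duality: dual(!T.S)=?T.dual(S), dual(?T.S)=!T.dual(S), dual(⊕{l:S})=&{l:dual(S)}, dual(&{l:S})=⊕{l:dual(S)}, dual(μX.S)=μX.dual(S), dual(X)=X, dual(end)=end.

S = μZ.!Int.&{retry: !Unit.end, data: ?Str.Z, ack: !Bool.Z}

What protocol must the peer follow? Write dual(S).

μZ.?Int.⊕{retry: ?Unit.end, data: !Str.Z, ack: ?Bool.Z}

μZ ↦ μZ  (μ self-dual)
  !Int ↦ ?Int
    &{retry,data,ack} ↦ ⊕{retry,data,ack}  (offer→select)
      • retry:
        !Unit ↦ ?Unit
          dual(end) = end
      • data:
        ?Str ↦ !Str
          dual(Z) = Z
      • ack:
        !Bool ↦ ?Bool
          dual(Z) = Z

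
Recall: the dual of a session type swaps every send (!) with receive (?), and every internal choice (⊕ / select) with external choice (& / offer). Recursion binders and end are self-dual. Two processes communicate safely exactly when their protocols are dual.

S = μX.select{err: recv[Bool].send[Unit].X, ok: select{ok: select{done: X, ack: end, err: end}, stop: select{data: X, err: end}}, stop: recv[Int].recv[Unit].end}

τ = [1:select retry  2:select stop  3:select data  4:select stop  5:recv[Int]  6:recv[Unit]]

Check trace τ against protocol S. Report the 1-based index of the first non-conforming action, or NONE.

@1 got select retry, protocol expects select err or select ok or select stop  ✗

1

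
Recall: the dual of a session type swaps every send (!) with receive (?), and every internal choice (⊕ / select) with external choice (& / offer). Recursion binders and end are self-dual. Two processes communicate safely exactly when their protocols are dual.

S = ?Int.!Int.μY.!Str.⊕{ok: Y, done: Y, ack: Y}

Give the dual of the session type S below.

!Int.?Int.μY.?Str.&{ok: Y, done: Y, ack: Y}

?Int = !Int
  !Int = ?Int
    μY = μY  (binder kept)
      !Str = ?Str
        ⊕{ok,done,ack} = &{ok,done,ack}  (select→offer)
          [ok]
            Y self-dual
          [done]
            Y self-dual
          [ack]
            Y self-dual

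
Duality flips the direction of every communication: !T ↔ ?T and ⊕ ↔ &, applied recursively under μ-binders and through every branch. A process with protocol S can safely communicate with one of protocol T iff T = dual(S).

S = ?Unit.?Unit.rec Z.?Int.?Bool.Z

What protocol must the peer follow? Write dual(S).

?Unit ↦ !Unit
  ?Unit ↦ !Unit
    rec Z ↦ rec Z  (binder kept)
      ?Int ↦ !Int
        ?Bool ↦ !Bool
          Z self-dual

!Unit.!Unit.rec Z.!Int.!Bool.Z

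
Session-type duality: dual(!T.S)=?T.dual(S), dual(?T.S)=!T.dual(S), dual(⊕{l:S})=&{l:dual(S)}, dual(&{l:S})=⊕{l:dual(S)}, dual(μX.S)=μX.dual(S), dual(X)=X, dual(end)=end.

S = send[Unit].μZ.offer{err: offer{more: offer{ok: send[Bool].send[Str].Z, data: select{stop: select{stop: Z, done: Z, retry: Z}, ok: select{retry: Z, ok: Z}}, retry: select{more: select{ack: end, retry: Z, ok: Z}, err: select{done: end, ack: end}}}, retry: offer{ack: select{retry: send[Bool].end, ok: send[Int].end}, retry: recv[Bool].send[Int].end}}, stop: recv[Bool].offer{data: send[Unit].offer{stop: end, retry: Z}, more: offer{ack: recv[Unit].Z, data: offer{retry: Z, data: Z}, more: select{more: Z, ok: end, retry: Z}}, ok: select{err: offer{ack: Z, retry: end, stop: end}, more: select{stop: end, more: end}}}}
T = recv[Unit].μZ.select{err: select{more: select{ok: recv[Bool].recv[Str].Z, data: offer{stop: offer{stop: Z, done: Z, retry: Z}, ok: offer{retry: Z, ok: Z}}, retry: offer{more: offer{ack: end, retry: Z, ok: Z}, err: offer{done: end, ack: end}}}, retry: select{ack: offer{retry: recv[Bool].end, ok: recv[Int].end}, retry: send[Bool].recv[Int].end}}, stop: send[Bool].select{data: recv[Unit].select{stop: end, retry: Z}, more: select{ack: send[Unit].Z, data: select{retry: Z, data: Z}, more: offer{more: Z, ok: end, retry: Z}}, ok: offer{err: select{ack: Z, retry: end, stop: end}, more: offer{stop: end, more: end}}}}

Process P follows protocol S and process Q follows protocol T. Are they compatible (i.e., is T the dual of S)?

send[Unit] ‖ recv[Unit]  ok
  μZ ‖ μZ  ok (binder kept)
    offer{err,stop} ‖ select{err,stop}  ok same labels
      • err:
        offer{more,retry} ‖ select{more,retry}  ok same labels
          • more:
            offer{ok,data,retry} ‖ select{ok,data,retry}  ok same labels
              • ok:
                send[Bool] ‖ recv[Bool]  ok
                  send[Str] ‖ recv[Str]  ok
                    Z ‖ Z  ok
              • data:
                select{stop,ok} ‖ offer{stop,ok}  ok same labels
                  • stop:
                    select{stop,done,retry} ‖ offer{stop,done,retry}  ok same labels
                      • stop:
                        Z ‖ Z  ok
                      • done:
                        Z ‖ Z  ok
                      • retry:
                        Z ‖ Z  ok
                  • ok:
                    select{retry,ok} ‖ offer{retry,ok}  ok same labels
                      • retry:
                        Z ‖ Z  ok
                      • ok:
                        Z ‖ Z  ok
              • retry:
                select{more,err} ‖ offer{more,err}  ok same labels
                  • more:
                    select{ack,retry,ok} ‖ offer{ack,retry,ok}  ok same labels
                      • ack:
                        end ‖ end  ok
                      • retry:
                        Z ‖ Z  ok
                      • ok:
                        Z ‖ Z  ok
                  • err:
                    select{done,ack} ‖ offer{done,ack}  ok same labels
                      • done:
                        end ‖ end  ok
                      • ack:
                        end ‖ end  ok
          • retry:
            offer{ack,retry} ‖ select{ack,retry}  ok same labels
              • ack:
                select{retry,ok} ‖ offer{retry,ok}  ok same labels
                  • retry:
                    send[Bool] ‖ recv[Bool]  ok
                      end ‖ end  ok
                  • ok:
                    send[Int] ‖ recv[Int]  ok
                      end ‖ end  ok
              • retry:
                recv[Bool] ‖ send[Bool]  ok
                  send[Int] ‖ recv[Int]  ok
                    end ‖ end  ok
      • stop:
        recv[Bool] ‖ send[Bool]  ok
          offer{data,more,ok} ‖ select{data,more,ok}  ok same labels
            • data:
              send[Unit] ‖ recv[Unit]  ok
                offer{stop,retry} ‖ select{stop,retry}  ok same labels
                  • stop:
                    end ‖ end  ok
                  • retry:
                    Z ‖ Z  ok
            • more:
              offer{ack,data,more} ‖ select{ack,data,more}  ok same labels
                • ack:
                  recv[Unit] ‖ send[Unit]  ok
                    Z ‖ Z  ok
                • data:
                  offer{retry,data} ‖ select{retry,data}  ok same labels
                    • retry:
                      Z ‖ Z  ok
                    • data:
                      Z ‖ Z  ok
                • more:
                  select{more,ok,retry} ‖ offer{more,ok,retry}  ok same labels
                    • more:
                      Z ‖ Z  ok
                    • ok:
                      end ‖ end  ok
                    • retry:
                      Z ‖ Z  ok
            • ok:
              select{err,more} ‖ offer{err,more}  ok same labels
                • err:
                  offer{ack,retry,stop} ‖ select{ack,retry,stop}  ok same labels
                    • ack:
                      Z ‖ Z  ok
                    • retry:
                      end ‖ end  ok
                    • stop:
                      end ‖ end  ok
                • more:
                  select{stop,more} ‖ offer{stop,more}  ok same labels
                    • stop:
                      end ‖ end  ok
                    • more:
                      end ‖ end  ok

YES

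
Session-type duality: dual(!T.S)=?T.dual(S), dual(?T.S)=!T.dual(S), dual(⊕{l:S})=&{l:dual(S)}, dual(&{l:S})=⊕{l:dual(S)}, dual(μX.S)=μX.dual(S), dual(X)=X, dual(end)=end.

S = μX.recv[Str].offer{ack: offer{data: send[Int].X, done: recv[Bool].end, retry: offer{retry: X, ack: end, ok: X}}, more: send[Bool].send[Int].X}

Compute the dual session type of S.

μX → μX  (binder kept)
  recv[Str] → send[Str]
    offer{ack,more} → select{ack,more}  (&→⊕)
      [ack]
        offer{data,done,retry} → select{data,done,retry}  (&→⊕)
          [data]
            send[Int] → recv[Int]
              X self-dual
          [done]
            recv[Bool] → send[Bool]
              end self-dual
          [retry]
            offer{retry,ack,ok} → select{retry,ack,ok}  (&→⊕)
              [retry]
                X self-dual
              [ack]
                end self-dual
              [ok]
                X self-dual
      [more]
        send[Bool] → recv[Bool]
          send[Int] → recv[Int]
            X self-dual

μX.send[Str].select{ack: select{data: recv[Int].X, done: send[Bool].end, retry: select{retry: X, ack: end, ok: X}}, more: recv[Bool].recv[Int].X}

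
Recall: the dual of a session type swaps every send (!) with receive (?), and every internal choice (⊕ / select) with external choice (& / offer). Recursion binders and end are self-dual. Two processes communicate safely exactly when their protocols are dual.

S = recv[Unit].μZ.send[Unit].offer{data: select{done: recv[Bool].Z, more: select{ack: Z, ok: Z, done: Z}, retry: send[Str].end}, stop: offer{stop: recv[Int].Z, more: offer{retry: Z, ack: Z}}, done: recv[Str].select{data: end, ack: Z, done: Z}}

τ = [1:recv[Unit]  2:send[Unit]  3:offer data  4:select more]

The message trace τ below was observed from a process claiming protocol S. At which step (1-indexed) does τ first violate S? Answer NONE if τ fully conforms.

[1] recv[Unit]  match  residual = μZ.…
[2] send[Unit]  match  residual = offer{data: select{done: recv[Bool].μZ.…, more: select{ack: μZ.…, ok: μZ.…, done: μZ.…}, retry: send[Str].end}, stop: offer{stop: recv[Int].μZ.…, more: offer{retry: μZ.…, ack: μZ.…}}, done: recv[Str].select{data: end, ack: μZ.…, done: μZ.…}}
[3] offer data  match  residual = select{done: recv[Bool].μZ.…, more: select{ack: μZ.…, ok: μZ.…, done: μZ.…}, retry: send[Str].end}
[4] select more  match  residual = select{ack: μZ.…, ok: μZ.…, done: μZ.…}
τ conforms to S (length 4)

NONE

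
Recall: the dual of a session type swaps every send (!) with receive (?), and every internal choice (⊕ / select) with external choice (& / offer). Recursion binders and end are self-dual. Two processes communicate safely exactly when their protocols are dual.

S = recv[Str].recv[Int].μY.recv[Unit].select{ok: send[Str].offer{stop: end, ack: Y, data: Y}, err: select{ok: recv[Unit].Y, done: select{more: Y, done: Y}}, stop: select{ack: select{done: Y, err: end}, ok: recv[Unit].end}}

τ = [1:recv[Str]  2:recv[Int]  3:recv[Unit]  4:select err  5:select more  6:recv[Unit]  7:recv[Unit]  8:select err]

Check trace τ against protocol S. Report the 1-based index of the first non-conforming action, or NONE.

5

step 1: recv[Str]  ✓  now at recv[Int].μY.…
step 2: recv[Int]  ✓  now at μY.…
step 3: recv[Unit]  ✓  now at select{ok: send[Str].offer{stop: end, ack: μY.…, data: μY.…}, err: select{ok: recv[Unit].μY.…, done: select{more: μY.…, done: μY.…}}, stop: select{ack: select{done: μY.…, err: end}, ok: recv[Unit].end}}
step 4: select err  ✓  now at select{ok: recv[Unit].μY.…, done: select{more: μY.…, done: μY.…}}
step 5: got select more, protocol expects select ok or select done  ✗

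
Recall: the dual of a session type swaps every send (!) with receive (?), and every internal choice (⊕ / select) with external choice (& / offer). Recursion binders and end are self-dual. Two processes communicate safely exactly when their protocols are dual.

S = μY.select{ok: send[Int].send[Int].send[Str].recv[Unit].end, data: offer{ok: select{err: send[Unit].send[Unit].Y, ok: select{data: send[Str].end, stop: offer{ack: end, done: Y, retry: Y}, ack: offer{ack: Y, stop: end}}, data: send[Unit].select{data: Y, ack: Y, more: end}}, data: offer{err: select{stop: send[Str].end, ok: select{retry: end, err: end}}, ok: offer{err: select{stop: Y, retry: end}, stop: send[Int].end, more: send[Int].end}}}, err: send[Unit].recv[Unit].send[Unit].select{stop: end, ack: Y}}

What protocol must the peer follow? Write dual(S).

μY.offer{ok: recv[Int].recv[Int].recv[Str].send[Unit].end, data: select{ok: offer{err: recv[Unit].recv[Unit].Y, ok: offer{data: recv[Str].end, stop: select{ack: end, done: Y, retry: Y}, ack: select{ack: Y, stop: end}}, data: recv[Unit].offer{data: Y, ack: Y, more: end}}, data: select{err: offer{stop: recv[Str].end, ok: offer{retry: end, err: end}}, ok: select{err: offer{stop: Y, retry: end}, stop: recv[Int].end, more: recv[Int].end}}}, err: recv[Unit].send[Unit].recv[Unit].offer{stop: end, ack: Y}}

μY = μY  (binder kept)
  select{ok,data,err} = offer{ok,data,err}  (⊕→&)
    [ok]
      send[Int] = recv[Int]
        send[Int] = recv[Int]
          send[Str] = recv[Str]
            recv[Unit] = send[Unit]
              end self-dual
    [data]
      offer{ok,data} = select{ok,data}  (offer→select)
        [ok]
          select{err,ok,data} = offer{err,ok,data}  (⊕→&)
            [err]
              send[Unit] = recv[Unit]
                send[Unit] = recv[Unit]
                  Y self-dual
            [ok]
              select{data,stop,ack} = offer{data,stop,ack}  (⊕→&)
                [data]
                  send[Str] = recv[Str]
                    end self-dual
                [stop]
                  offer{ack,done,retry} = select{ack,done,retry}  (offer→select)
                    [ack]
                      end self-dual
                    [done]
                      Y self-dual
                    [retry]
                      Y self-dual
                [ack]
                  offer{ack,stop} = select{ack,stop}  (offer→select)
                    [ack]
                      Y self-dual
                    [stop]
                      end self-dual
            [data]
              send[Unit] = recv[Unit]
                select{data,ack,more} = offer{data,ack,more}  (⊕→&)
                  [data]
                    Y self-dual
                  [ack]
                    Y self-dual
                  [more]
                    end self-dual
        [data]
          offer{err,ok} = select{err,ok}  (offer→select)
            [err]
              select{stop,ok} = offer{stop,ok}  (⊕→&)
                [stop]
                  send[Str] = recv[Str]
                    end self-dual
                [ok]
                  select{retry,err} = offer{retry,err}  (⊕→&)
                    [retry]
                      end self-dual
                    [err]
                      end self-dual
            [ok]
              offer{err,stop,more} = select{err,stop,more}  (offer→select)
                [err]
                  select{stop,retry} = offer{stop,retry}  (⊕→&)
                    [stop]
                      Y self-dual
                    [retry]
                      end self-dual
                [stop]
                  send[Int] = recv[Int]
                    end self-dual
                [more]
                  send[Int] = recv[Int]
                    end self-dual
    [err]
      send[Unit] = recv[Unit]
        recv[Unit] = send[Unit]
          send[Unit] = recv[Unit]
            select{stop,ack} = offer{stop,ack}  (⊕→&)
              [stop]
                end self-dual
              [ack]
                Y self-dual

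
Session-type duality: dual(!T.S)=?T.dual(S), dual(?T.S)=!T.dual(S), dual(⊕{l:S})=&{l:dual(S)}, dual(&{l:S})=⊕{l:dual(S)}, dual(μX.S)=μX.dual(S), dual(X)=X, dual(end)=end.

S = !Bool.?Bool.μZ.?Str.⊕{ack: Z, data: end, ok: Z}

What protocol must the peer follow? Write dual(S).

?Bool.!Bool.μZ.!Str.&{ack: Z, data: end, ok: Z}

!Bool = ?Bool
  ?Bool = !Bool
    μZ = μZ  (rec unchanged)
      ?Str = !Str
        ⊕{ack,data,ok} = &{ack,data,ok}  (select→offer)
          [ack]
            Z self-dual
          [data]
            end self-dual
          [ok]
            Z self-dual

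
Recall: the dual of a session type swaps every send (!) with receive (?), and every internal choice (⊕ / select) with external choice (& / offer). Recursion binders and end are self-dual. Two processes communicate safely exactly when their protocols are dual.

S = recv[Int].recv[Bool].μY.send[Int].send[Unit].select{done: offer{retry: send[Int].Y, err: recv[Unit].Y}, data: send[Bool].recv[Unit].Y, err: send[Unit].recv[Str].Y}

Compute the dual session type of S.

recv[Int] ↦ send[Int]
  recv[Bool] ↦ send[Bool]
    μY ↦ μY  (rec unchanged)
      send[Int] ↦ recv[Int]
        send[Unit] ↦ recv[Unit]
          select{done,data,err} ↦ offer{done,data,err}  (internal→external)
            • done:
              offer{retry,err} ↦ select{retry,err}  (offer→select)
                • retry:
                  send[Int] ↦ recv[Int]
                    Y ↦ Y
                • err:
                  recv[Unit] ↦ send[Unit]
                    Y ↦ Y
            • data:
              send[Bool] ↦ recv[Bool]
                recv[Unit] ↦ send[Unit]
                  Y ↦ Y
            • err:
              send[Unit] ↦ recv[Unit]
                recv[Str] ↦ send[Str]
                  Y ↦ Y

send[Int].send[Bool].μY.recv[Int].recv[Unit].offer{done: select{retry: recv[Int].Y, err: send[Unit].Y}, data: recv[Bool].send[Unit].Y, err: recv[Unit].send[Str].Y}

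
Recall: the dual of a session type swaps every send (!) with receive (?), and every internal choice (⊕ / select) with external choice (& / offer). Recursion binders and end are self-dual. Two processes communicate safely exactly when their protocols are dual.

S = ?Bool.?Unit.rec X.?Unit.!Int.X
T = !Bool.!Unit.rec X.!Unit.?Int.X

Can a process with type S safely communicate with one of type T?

YES

?Bool vs !Bool  match
  ?Unit vs !Unit  match
    rec X vs rec X  match (μ self-dual)
      ?Unit vs !Unit  match
        !Int vs ?Int  match
          X vs X  match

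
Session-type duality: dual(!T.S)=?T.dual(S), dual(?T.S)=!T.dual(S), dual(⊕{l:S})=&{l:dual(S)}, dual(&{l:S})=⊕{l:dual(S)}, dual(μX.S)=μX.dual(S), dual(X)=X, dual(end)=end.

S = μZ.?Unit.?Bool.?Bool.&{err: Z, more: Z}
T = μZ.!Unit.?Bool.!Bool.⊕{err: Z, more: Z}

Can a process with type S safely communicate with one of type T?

NO

μZ vs μZ  match (binder kept)
  ?Unit vs !Unit  match
    ?Bool vs ?Bool  ✗ same direction on both sides — not dual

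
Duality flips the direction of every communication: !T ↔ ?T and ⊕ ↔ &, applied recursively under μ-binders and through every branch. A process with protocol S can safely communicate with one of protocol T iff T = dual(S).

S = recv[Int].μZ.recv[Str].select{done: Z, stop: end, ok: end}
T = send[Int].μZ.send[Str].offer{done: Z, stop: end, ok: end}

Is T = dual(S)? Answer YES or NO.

YES

recv[Int] vs send[Int]  ✓
  μZ vs μZ  ✓ (rec unchanged)
    recv[Str] vs send[Str]  ✓
      select{done,stop,ok} vs offer{done,stop,ok}  ✓ same labels
        [done]
          Z vs Z  ✓
        [stop]
          end vs end  ✓
        [ok]
          end vs end  ✓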